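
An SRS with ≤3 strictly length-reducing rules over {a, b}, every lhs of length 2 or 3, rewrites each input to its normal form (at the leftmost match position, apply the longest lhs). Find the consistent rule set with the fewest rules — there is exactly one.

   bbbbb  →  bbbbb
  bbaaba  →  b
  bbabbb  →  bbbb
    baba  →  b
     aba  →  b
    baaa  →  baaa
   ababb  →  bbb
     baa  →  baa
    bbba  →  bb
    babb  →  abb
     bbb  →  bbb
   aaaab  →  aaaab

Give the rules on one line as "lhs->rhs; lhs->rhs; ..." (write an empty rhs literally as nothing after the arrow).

  | bbbbb
  | bbaaba => baba => aba => b
  | bbabbb => bbbb
  | baba => aba => b

aba->b; bab->ab; bba->b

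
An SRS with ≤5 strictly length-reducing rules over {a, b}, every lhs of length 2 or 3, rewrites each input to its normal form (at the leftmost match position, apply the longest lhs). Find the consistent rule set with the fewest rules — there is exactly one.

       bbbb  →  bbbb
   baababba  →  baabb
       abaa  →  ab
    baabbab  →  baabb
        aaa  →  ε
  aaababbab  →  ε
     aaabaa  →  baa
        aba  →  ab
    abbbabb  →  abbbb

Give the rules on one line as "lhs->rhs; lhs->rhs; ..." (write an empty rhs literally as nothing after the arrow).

  | bbbb
  | baababba => baabbba => baabb
  | abaa => aba => ab
  | baabbab => baabb

aaa->; aba->ab; bab->; bba->b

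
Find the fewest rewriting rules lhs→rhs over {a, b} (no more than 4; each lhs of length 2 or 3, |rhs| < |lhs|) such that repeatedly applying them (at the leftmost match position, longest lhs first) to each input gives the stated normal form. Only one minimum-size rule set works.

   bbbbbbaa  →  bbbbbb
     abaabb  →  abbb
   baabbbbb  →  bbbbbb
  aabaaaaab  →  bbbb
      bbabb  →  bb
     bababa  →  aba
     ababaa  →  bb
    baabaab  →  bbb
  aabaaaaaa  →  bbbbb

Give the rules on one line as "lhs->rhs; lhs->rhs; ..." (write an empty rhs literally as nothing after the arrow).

  | bbbbbbaa => bbbbbb
  | abaabb => abbb
  | baabbbbb => bbbbbb
  | aabaaaaab => baaaaab => bbbaab => bbbb

aa->; aaa->bb; bab->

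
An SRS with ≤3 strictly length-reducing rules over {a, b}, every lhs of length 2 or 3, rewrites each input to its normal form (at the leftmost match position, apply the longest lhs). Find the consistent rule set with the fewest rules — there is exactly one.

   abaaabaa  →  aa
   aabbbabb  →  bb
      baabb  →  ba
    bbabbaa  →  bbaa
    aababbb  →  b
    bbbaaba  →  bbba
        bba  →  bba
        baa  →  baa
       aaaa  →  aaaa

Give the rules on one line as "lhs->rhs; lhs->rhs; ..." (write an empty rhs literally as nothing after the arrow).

  | abaaabaa => aabaa => aa
  | aabbbabb => ababb => bb
  | baabb => ba
  | bbabbaa => bbaa

aba->; abb->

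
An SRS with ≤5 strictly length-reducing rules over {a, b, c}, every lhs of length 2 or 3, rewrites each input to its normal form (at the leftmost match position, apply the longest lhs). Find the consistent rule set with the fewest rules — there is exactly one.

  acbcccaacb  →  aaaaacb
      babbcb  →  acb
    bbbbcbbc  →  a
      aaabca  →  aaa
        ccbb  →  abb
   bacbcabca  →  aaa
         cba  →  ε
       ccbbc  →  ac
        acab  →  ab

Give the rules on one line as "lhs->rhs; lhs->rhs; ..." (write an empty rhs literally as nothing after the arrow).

  | acbcccaacb => accccaacb => aaccaacb => aaaaacb
  | babbcb => abbcb => abcb => acb
  | bbbbcbbc => bbbcbbc => bbcbbc => bcbbc => cbbc => cbc => cc => a
  | aaabca => aaaca => aaa

ba->a; bc->c; ca->; cc->a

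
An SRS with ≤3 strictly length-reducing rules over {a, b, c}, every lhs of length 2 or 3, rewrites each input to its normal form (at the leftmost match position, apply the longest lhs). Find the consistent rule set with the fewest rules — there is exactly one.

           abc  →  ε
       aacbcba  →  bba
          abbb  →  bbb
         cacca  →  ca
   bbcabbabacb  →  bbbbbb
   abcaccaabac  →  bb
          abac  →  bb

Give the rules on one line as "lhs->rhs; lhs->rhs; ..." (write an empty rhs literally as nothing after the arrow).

  | abc => bc => ε
  | aacbcba => abbcba => bbcba => bba
  | abbb => bbb
  | cacca => cbca => ca

ab->b; ac->b; bc->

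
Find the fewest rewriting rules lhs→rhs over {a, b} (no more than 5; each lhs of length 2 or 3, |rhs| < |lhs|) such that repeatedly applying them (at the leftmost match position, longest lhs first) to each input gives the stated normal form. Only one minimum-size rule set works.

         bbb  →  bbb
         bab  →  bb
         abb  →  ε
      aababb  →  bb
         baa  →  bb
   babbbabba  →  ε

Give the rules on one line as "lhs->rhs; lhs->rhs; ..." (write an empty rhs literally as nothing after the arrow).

aa->b; ab->b; abb->; bba->

  | bbb
  | bab => bb
  | abb => ε
  | aababb => bbabb => bb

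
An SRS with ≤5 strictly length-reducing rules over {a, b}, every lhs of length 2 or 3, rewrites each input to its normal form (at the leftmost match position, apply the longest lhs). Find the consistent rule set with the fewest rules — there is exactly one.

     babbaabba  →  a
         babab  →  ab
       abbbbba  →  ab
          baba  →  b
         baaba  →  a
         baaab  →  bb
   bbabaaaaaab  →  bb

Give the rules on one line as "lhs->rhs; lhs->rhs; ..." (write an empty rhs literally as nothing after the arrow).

  | babbaabba => bbbaabba => abaabba => aabba => bbba => aba => a
  | babab => bbab => bbb => ab
  | abbbbba => aabbba => bbbba => abba => ab
  | baba => bba => b

aa->b; ba->; bab->bb; bbb->ab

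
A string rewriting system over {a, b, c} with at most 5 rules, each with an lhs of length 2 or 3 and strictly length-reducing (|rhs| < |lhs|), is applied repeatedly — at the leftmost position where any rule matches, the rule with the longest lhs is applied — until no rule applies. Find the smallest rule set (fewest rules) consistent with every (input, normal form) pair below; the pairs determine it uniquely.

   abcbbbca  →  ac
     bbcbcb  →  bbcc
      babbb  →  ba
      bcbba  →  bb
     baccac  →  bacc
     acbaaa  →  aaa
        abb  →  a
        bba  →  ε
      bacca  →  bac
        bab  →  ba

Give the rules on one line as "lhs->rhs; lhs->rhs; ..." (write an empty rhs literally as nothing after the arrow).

  | abcbbbca => acbbbca => acbbca => acbca => acca => acb => ac
  | bbcbcb => bbccb => bbcc
  | babbb => babb => bab => ba
  | bcbba => bcba => bca => bb

ab->a; bba->; ca->b; cb->c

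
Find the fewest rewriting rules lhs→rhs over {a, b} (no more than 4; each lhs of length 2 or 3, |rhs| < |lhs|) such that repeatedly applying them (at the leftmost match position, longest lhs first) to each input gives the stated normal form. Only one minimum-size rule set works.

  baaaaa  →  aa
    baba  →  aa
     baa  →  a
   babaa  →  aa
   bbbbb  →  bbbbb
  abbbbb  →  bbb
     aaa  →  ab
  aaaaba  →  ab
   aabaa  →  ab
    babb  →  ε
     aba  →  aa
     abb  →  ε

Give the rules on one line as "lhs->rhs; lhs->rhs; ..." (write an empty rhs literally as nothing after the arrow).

  | baaaaa => aaaa => aba => aa
  | baba => aba => aa
  | baa => a
  | babaa => abaa => aa

aaa->ab; abb->; ba->a; baa->a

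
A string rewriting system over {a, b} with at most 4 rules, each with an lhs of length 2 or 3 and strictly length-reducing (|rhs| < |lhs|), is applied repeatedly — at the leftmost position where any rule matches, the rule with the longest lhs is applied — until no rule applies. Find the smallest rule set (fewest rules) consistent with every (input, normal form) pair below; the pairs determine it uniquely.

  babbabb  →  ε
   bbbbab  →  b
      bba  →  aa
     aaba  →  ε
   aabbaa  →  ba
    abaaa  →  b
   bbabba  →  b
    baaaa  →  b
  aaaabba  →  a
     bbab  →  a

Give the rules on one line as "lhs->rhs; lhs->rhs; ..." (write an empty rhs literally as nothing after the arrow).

  | babbabb => bbabb => aabb => ab => ε
  | bbbbab => abbab => bab => b
  | bba => aa
  | aaba => ab => ε

ab->; aba->b; baa->b; bb->a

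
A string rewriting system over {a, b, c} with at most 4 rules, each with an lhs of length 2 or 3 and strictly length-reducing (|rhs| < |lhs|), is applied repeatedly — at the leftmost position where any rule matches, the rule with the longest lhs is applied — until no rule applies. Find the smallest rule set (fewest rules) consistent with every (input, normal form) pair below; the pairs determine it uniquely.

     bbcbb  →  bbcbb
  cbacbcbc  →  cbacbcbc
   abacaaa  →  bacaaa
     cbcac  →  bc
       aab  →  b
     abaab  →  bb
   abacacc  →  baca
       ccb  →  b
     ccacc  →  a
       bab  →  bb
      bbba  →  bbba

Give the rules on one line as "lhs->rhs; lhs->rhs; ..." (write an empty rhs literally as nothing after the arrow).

ab->b; bca->cb; cc->

  | bbcbb
  | cbacbcbc
  | abacaaa => bacaaa
  | cbcac => ccbc => bc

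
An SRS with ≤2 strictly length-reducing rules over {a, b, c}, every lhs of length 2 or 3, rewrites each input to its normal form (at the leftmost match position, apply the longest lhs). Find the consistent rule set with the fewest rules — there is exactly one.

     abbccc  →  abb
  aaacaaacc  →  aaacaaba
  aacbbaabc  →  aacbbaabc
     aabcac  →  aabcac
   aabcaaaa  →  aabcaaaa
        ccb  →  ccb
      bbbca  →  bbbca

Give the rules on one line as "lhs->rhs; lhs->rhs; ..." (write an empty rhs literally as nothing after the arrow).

acc->ba; ccc->

  | abbccc => abb
  | aaacaaacc => aaacaaba
  | aacbbaabc
  | aabcac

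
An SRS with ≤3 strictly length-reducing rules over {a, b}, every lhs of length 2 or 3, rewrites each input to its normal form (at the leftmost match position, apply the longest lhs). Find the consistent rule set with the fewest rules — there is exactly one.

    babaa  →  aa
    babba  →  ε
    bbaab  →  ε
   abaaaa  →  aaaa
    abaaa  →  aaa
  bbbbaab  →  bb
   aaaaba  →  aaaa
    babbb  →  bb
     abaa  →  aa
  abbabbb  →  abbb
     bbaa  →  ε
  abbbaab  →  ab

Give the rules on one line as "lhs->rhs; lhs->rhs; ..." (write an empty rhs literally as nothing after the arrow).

ba->; bab->

  | babaa => aa
  | babba => ba => ε
  | bbaab => bab => ε
  | abaaaa => aaaa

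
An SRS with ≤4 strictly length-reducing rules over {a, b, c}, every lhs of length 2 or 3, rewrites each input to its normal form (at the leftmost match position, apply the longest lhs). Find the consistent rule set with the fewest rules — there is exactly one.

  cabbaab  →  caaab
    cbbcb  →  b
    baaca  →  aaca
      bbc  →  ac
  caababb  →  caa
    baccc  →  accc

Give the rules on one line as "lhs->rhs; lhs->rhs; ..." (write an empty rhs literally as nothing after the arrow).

  | cabbaab => cabaab => caaab
  | cbbcb => bcb => b
  | baaca => aaca
  | bbc => ac

ba->a; bab->c; bbc->ac; cb->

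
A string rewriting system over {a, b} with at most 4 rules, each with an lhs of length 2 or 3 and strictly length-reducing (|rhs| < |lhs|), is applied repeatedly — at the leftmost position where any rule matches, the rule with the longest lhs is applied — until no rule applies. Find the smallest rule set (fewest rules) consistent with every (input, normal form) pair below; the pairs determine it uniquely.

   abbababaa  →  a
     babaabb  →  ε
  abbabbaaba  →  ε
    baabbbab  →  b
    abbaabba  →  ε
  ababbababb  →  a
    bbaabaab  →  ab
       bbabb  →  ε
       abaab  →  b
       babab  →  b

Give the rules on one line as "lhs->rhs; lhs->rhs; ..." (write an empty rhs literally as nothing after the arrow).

  | abbababaa => aababaa => babaa => baa => a
  | babaabb => baabb => abb => aa => ε
  | abbabbaaba => aabbaaba => bbaaba => aaba => ba => ε
  | baabbbab => abbbab => aabab => bab => b

aa->; ba->; bb->a; bba->a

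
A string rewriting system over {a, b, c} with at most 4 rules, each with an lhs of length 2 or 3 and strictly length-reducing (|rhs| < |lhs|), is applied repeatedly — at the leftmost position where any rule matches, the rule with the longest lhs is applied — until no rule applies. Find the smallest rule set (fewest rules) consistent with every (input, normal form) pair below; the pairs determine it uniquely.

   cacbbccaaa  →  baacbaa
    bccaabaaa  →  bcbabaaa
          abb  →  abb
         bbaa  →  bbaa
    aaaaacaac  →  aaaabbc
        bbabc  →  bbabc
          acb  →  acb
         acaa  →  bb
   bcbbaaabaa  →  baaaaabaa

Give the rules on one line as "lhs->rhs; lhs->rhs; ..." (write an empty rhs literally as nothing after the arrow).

aca->bc; ca->b; cbb->aa

  | cacbbccaaa => bcbbccaaa => baaccaaa => baacbaa
  | bccaabaaa => bcbabaaa
  | abb
  | bbaa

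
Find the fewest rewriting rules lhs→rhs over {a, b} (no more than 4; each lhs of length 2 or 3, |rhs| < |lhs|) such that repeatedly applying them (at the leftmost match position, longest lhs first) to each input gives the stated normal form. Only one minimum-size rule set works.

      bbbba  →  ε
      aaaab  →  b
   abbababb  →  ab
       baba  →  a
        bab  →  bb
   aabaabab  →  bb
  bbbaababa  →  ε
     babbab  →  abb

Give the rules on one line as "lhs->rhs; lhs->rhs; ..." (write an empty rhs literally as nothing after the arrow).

aa->; ba->a; bab->bb; bbb->ab

  | bbbba => abba => aba => aa => ε
  | aaaab => aab => b
  | abbababb => abbbabb => aababb => babb => bbb => ab
  | baba => bba => ba => a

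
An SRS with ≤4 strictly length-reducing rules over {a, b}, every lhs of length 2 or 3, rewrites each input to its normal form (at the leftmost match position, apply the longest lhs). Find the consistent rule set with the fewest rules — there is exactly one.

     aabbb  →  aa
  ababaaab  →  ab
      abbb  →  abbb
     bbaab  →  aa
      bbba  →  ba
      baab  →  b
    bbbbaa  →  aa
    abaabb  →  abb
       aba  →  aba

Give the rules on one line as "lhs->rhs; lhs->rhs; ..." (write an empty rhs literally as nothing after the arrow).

  | aabbb => aabb => aab => aa
  | ababaaab => abaab => ab
  | abbb
  | bbaab => aab => aa

aab->aa; baa->; bba->a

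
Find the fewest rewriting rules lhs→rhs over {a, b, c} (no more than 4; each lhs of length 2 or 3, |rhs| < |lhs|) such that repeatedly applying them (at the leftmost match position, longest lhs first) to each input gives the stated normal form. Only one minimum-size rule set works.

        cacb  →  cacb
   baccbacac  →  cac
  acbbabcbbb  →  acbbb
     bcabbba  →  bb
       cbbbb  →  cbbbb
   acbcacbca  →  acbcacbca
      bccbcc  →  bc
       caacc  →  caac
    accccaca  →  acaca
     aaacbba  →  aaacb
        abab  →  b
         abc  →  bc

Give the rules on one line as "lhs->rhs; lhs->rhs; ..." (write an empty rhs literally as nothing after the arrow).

ab->b; ba->; bcb->ab; cc->c

  | cacb
  | baccbacac => ccbacac => cbacac => ccac => cac
  | acbbabcbbb => acbbcbbb => acbabbb => acbbb
  | bcabbba => bcbbba => abbba => bbba => bb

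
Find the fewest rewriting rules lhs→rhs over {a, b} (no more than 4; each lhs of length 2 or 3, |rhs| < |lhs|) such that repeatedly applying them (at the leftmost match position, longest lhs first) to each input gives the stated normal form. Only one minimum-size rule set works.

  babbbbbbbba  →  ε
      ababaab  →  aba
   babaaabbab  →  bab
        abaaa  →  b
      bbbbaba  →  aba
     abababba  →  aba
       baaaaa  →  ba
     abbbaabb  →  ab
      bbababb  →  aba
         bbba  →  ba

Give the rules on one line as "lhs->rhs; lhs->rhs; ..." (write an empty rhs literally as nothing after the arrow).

  | babbbbbbbba => babbbbbba => babbbba => babba => baa => bb => ε
  | ababaab => ababb => aba
  | babaaabbab => babbabbab => baabbab => bbbab => bab
  | abaaa => abba => aa => b

aa->b; aab->b; bb->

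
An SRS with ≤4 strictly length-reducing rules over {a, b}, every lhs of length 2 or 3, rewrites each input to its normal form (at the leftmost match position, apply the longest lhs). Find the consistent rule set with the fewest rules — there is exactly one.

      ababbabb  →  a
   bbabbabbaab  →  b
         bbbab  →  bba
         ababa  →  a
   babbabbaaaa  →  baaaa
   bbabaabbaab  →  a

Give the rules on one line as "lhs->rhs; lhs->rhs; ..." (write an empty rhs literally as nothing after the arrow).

  | ababbabb => aabbabb => babb => ab => a
  | bbabbabbaab => bababbaab => aabbaab => baab => b
  | bbbab => bba
  | ababa => aaba => a

aab->; ab->a; bab->a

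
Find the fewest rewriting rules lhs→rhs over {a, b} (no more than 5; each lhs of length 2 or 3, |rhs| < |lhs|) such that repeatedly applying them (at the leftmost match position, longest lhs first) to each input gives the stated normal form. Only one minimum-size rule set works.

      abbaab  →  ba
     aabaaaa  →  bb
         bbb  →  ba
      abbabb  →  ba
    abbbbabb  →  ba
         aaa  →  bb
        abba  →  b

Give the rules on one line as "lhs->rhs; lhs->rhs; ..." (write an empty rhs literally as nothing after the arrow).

  | abbaab => abaab => aaab => bbb => ba
  | aabaaaa => bbaaaa => bbbba => baba => baa => bb
  | bbb => ba
  | abbabb => ababb => aabb => bbb => ba

aa->b; aaa->bb; ab->a; bbb->ba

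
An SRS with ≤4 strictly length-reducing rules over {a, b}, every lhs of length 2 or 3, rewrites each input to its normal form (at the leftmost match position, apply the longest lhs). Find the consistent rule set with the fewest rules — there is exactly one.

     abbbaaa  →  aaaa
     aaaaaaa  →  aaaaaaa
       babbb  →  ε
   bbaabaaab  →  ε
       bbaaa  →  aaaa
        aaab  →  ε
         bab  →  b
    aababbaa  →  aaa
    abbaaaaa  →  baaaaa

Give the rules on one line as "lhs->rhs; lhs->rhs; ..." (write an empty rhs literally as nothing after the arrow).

  | abbbaaa => bbaaa => aaaa
  | aaaaaaa
  | babbb => bbb => ab => ε
  | bbaabaaab => aaabaaab => abaaab => aaab => ab => ε

aab->b; ab->; bb->a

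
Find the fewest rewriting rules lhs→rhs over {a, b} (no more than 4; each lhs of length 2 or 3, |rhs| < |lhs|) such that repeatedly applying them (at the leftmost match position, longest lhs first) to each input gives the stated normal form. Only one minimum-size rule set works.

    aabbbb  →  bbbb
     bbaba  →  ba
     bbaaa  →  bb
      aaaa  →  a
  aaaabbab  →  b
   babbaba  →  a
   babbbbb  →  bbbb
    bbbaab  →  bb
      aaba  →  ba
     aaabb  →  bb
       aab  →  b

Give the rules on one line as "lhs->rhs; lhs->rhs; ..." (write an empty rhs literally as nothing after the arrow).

  | aabbbb => abbbb => bbbb
  | bbaba => ba
  | bbaaa => bb
  | aaaa => a

aaa->; ab->b; bab->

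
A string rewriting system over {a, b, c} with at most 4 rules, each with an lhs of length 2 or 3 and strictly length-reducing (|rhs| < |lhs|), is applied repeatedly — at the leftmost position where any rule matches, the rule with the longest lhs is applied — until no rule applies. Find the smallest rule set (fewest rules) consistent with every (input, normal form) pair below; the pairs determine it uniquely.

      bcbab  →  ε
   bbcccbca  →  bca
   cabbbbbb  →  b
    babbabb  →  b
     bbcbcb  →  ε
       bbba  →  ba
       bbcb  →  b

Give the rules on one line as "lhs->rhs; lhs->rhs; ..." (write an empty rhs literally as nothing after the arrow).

  | bcbab => bbab => ab => ε
  | bbcccbca => cccbca => ccbca => cbca => bca
  | cabbbbbb => cbbbbb => bbbbb => bbb => b
  | babbabb => bbabb => abb => b

ab->; bb->; cb->b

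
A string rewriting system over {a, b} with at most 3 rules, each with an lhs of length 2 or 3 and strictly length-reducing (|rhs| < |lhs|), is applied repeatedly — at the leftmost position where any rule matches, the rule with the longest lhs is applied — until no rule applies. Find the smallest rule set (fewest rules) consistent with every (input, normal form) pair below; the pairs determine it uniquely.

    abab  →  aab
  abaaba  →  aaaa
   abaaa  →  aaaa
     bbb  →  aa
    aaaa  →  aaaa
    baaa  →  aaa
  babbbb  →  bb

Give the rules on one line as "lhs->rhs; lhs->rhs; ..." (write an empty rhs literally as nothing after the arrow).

  | abab => aab
  | abaaba => aaaba => aaaa
  | abaaa => aaaa
  | bbb => aa

abb->; ba->a; bbb->aa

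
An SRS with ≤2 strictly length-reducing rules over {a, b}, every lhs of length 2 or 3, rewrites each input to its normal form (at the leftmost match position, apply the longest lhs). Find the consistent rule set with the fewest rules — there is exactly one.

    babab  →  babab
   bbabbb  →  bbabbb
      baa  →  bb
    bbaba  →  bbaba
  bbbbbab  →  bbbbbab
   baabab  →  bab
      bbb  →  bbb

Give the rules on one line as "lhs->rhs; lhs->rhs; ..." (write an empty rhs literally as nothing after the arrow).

aa->b; aab->

  | babab
  | bbabbb
  | baa => bb
  | bbaba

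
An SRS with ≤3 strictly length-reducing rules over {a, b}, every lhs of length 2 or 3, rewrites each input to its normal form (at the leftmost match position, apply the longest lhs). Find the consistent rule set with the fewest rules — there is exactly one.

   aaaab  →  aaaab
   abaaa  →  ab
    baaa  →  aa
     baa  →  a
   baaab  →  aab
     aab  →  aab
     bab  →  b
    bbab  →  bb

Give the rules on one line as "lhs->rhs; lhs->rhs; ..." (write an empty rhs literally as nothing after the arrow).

  | aaaab
  | abaaa => abaa => aba => ab
  | baaa => aa
  | baa => a

aba->ab; ba->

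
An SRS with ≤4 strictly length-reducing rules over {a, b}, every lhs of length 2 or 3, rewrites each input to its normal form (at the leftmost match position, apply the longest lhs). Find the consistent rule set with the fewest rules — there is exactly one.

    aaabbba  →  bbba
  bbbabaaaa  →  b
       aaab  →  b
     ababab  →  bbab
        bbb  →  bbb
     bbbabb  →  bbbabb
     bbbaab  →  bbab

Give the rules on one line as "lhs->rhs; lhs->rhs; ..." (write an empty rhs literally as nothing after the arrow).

aa->b; aaa->; aba->aa; baa->a

  | aaabbba => bbba
  | bbbabaaaa => bbbaaaaa => bbaaaa => baaa => aa => b
  | aaab => b
  | ababab => aabab => bbab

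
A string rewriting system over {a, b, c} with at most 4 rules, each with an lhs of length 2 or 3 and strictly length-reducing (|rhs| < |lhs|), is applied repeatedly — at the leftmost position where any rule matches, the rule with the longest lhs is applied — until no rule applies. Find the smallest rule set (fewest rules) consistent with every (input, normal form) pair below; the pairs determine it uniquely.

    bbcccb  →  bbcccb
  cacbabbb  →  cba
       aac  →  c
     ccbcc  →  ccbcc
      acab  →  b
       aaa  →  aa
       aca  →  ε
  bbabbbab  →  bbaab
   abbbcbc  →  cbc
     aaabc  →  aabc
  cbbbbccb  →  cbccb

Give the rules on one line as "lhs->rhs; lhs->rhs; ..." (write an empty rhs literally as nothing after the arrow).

  | bbcccb
  | cacbabbb => cbabbb => cba
  | aac => ac => c
  | ccbcc

aaa->aa; ac->c; bbb->; ca->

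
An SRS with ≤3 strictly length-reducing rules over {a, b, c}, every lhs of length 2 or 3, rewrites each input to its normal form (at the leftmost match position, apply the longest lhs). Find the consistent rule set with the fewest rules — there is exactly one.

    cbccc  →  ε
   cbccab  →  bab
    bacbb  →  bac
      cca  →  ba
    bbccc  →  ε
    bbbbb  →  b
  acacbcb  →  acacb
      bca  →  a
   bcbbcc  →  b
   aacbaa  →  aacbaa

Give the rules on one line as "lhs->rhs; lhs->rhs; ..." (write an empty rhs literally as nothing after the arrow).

bb->; bc->; cc->b

  | cbccc => ccc => bc => ε
  | cbccab => ccab => bab
  | bacbb => bac
  | cca => ba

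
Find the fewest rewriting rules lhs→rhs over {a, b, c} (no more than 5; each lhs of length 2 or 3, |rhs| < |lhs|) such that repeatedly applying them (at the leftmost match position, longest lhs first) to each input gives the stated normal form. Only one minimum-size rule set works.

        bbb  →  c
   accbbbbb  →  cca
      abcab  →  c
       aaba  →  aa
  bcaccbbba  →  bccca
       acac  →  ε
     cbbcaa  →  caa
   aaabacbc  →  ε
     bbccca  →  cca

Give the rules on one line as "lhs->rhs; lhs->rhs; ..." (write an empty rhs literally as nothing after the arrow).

ab->; ac->; bb->a; bbb->c

  | bbb => c
  | accbbbbb => cbbbbb => ccbb => cca
  | abcab => cab => c
  | aaba => aa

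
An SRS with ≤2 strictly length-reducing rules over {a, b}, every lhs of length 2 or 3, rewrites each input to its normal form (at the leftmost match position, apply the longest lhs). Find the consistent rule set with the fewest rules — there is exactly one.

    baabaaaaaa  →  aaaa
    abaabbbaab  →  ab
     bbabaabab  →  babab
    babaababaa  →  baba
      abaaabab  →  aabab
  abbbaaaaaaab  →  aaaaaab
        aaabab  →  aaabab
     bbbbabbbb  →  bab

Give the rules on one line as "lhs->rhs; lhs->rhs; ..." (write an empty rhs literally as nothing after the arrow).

baa->; bb->b

  | baabaaaaaa => baaaaaa => aaaa
  | abaabbbaab => abbbaab => abbaab => abaab => ab
  | bbabaabab => babaabab => babab
  | babaababaa => bababaa => baba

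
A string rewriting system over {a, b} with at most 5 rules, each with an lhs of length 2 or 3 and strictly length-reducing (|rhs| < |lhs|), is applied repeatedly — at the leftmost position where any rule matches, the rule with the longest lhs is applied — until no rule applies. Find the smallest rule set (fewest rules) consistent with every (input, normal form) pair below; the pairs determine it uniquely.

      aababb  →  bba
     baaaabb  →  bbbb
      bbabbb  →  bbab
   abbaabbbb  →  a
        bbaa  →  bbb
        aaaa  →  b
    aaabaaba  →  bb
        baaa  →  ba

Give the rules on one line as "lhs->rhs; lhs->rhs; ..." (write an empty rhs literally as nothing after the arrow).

  | aababb => bbabb => bba
  | baaaabb => baabb => bbbb
  | bbabbb => bbab
  | abbaabbbb => aaabbbb => abbbb => abb => a

aa->b; aaa->a; aba->b; abb->a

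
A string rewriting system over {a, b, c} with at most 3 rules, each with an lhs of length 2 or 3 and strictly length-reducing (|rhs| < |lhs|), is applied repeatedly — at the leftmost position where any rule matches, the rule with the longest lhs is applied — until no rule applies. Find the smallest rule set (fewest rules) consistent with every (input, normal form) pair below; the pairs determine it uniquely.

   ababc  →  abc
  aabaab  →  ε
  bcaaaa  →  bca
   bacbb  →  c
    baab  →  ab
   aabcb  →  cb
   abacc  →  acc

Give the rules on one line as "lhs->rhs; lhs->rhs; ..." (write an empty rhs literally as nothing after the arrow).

  | ababc => abc
  | aabaab => bbaab => aab => bb => ε
  | bcaaaa => bcbaa => bca
  | bacbb => cbb => c

aa->b; ba->; bb->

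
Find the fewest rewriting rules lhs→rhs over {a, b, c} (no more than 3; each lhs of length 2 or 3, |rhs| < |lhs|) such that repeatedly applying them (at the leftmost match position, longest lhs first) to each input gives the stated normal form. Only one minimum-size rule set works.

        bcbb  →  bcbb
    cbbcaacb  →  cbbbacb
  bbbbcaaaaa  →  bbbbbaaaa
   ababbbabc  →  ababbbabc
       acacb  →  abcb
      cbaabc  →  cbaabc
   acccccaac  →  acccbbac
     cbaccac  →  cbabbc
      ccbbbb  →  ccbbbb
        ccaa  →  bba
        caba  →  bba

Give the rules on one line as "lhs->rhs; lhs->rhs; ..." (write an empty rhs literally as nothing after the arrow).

  | bcbb
  | cbbcaacb => cbbbacb
  | bbbbcaaaaa => bbbbbaaaa
  | ababbbabc

ca->b; cca->bb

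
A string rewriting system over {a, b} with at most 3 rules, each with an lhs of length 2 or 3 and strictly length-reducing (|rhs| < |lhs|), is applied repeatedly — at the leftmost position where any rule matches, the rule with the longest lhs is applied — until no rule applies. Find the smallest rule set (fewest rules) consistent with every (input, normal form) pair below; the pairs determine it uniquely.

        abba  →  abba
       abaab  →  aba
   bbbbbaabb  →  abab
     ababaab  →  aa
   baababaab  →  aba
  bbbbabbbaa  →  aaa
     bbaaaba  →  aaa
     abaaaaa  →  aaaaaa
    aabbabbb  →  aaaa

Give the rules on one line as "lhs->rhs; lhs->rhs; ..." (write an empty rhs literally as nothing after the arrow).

aab->ba; baa->aa; bbb->aa

  | abba
  | abaab => aaab => aba
  | bbbbbaabb => aabbaabb => babaabb => baaabb => aaabb => abab
  | ababaab => abaaab => aaaab => aaba => baa => aa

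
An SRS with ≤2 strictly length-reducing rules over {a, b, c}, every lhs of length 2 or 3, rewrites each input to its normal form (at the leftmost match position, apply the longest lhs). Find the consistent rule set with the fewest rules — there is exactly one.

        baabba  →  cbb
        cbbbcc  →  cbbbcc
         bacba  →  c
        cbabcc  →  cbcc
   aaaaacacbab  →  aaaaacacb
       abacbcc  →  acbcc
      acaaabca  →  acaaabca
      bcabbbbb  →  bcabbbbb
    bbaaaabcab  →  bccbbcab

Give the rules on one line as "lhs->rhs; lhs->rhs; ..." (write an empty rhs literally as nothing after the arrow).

  | baabba => cbbba => cbb
  | cbbbcc
  | bacba => cba => c
  | cbabcc => cbcc

ba->; baa->cb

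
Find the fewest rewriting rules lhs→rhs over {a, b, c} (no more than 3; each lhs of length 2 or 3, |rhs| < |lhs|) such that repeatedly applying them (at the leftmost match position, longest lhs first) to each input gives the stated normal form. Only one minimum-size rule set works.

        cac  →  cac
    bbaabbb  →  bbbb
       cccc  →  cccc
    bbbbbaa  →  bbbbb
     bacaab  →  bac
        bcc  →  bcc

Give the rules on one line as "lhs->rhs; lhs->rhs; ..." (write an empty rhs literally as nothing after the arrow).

aa->; aab->

  | cac
  | bbaabbb => bbbb
  | cccc
  | bbbbbaa => bbbbb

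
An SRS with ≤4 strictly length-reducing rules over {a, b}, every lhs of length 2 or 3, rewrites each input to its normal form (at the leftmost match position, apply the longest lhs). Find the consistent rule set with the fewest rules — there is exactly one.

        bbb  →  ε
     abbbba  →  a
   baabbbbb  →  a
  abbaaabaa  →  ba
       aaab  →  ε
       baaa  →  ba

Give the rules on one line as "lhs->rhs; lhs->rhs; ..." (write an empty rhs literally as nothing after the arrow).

aa->a; ab->; bb->a

  | bbb => ab => ε
  | abbbba => bbba => aba => a
  | baabbbbb => babbbbb => bbbbb => abbb => bb => a
  | abbaaabaa => baaabaa => baabaa => babaa => baa => ba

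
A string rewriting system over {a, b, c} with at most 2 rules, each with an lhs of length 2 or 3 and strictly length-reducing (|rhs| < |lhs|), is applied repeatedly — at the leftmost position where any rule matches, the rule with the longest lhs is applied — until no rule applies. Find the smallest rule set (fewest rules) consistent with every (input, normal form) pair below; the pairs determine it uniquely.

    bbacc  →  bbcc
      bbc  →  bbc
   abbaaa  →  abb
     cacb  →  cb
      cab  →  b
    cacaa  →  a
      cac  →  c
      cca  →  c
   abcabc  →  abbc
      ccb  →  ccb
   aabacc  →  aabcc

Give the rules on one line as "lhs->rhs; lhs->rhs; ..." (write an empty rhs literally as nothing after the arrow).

  | bbacc => bbcc
  | bbc
  | abbaaa => abbaa => abba => abb
  | cacb => cb

ba->b; ca->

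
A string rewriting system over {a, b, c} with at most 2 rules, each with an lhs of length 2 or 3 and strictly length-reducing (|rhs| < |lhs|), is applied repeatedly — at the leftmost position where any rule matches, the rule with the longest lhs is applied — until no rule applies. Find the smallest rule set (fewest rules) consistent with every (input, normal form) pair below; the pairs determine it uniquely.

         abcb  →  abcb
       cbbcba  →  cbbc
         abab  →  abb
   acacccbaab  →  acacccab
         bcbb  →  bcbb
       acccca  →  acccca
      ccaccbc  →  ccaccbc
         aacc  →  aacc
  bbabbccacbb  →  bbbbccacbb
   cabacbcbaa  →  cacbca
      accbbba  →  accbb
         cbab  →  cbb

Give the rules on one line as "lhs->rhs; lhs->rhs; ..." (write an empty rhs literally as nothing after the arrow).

ba->; bab->bb

  | abcb
  | cbbcba => cbbc
  | abab => abb
  | acacccbaab => acacccab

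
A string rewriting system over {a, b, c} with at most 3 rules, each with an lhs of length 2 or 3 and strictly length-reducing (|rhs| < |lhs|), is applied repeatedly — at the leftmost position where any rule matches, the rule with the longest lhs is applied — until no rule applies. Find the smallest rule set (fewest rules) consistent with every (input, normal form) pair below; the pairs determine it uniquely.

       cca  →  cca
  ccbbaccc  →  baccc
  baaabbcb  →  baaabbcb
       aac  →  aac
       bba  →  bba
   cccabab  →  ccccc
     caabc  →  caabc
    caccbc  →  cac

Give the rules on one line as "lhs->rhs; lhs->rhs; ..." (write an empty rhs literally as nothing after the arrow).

  | cca
  | ccbbaccc => baccc
  | baaabbcb
  | aac

cab->cc; ccb->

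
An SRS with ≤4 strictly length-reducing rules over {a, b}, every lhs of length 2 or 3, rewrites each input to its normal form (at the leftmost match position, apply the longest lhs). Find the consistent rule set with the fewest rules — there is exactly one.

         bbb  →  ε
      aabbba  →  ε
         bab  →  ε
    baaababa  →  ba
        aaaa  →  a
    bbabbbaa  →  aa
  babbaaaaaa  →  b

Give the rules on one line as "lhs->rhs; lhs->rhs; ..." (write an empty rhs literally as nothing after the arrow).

  | bbb => ε
  | aabbba => aaa => ε
  | bab => ε
  | baaababa => bbaba => ba

aaa->; bab->; bbb->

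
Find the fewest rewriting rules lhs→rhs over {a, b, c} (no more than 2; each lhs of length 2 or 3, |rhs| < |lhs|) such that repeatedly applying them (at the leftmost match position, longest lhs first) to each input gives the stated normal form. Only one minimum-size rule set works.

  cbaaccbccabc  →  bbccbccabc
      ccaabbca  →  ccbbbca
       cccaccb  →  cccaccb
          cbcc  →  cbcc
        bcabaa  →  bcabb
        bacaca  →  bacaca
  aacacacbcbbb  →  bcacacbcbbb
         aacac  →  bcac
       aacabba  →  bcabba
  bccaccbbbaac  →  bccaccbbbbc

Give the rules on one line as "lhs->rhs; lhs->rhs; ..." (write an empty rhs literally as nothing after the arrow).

  | cbaaccbccabc => baaccbccabc => bbccbccabc
  | ccaabbca => ccbbbca
  | cccaccb
  | cbcc

aa->b; cba->ba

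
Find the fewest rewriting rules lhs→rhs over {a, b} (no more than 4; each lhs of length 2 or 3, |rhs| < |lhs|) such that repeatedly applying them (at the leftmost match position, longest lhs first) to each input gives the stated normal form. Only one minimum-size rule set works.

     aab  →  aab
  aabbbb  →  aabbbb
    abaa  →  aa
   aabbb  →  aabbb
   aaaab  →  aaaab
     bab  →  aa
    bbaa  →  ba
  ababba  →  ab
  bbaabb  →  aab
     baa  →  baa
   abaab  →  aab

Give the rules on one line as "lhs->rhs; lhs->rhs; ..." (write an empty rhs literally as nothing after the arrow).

aba->a; bab->aa; bba->b

  | aab
  | aabbbb
  | abaa => aa
  | aabbb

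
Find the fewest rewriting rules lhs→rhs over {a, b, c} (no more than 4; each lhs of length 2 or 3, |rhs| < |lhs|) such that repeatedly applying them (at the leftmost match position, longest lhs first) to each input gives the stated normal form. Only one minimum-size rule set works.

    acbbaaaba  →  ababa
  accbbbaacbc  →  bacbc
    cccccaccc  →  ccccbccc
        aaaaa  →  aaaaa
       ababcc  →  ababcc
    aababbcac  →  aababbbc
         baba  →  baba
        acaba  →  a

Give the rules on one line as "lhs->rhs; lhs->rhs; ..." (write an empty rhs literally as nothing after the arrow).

  | acbbaaaba => acaaba => ababa
  | accbbbaacbc => bbbaacbc => bacbc
  | cccccaccc => ccccbccc
  | aaaaa

acc->; bba->; ca->b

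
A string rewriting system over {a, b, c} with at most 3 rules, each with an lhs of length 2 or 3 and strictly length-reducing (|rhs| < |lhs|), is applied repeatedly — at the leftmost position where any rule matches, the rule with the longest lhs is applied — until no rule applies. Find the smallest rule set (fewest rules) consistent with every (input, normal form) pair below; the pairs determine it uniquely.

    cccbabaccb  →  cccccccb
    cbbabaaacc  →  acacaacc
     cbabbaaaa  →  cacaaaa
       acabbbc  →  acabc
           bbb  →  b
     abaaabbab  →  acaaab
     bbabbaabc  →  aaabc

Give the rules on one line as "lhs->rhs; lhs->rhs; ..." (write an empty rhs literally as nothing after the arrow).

  | cccbabaccb => ccccbaccb => cccccccb
  | cbbabaaacc => acabaaacc => acacaacc
  | cbabbaaaa => ccbbaaaa => cacaaaa
  | acabbbc => acabc

ba->c; bb->; cbb->ac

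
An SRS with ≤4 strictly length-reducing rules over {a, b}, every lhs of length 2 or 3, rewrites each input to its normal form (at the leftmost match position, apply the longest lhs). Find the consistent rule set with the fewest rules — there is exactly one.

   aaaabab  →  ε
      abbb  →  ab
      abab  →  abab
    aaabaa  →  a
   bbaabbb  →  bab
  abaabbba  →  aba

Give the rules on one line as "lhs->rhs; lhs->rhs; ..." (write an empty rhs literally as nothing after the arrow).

  | aaaabab => aabab => bbab => bb => ε
  | abbb => ab
  | abab
  | aaabaa => abaa => abb => a

aa->b; aaa->a; bb->; bba->b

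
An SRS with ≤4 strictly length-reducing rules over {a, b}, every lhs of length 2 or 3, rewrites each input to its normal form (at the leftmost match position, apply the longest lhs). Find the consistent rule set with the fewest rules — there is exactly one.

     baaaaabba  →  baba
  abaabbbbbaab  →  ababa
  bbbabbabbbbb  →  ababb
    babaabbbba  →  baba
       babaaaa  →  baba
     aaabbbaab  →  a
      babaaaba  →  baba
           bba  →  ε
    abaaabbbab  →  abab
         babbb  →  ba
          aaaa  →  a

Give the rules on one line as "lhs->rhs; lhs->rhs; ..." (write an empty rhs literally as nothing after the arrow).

aa->a; aab->a; bba->; bbb->ab

  | baaaaabba => baaaabba => baaabba => baabba => baba
  | abaabbbbbaab => ababbbbaab => abaabbaab => ababaab => ababa
  | bbbabbabbbbb => ababbabbbbb => ababbbbb => abaabbb => ababb
  | babaabbbba => bababbba => babaaba => babaa => baba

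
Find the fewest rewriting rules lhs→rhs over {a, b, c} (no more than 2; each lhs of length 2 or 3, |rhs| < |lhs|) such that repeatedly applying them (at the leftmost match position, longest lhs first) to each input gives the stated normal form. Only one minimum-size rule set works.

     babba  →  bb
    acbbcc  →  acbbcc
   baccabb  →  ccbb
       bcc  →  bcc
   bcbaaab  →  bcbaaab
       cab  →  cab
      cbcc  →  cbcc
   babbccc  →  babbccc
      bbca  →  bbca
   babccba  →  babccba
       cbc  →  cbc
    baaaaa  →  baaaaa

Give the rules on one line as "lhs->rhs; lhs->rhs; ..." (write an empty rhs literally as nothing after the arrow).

  | babba => bacc => bb
  | acbbcc
  | baccabb => bbabb => ccbb
  | bcc

acc->b; bba->cc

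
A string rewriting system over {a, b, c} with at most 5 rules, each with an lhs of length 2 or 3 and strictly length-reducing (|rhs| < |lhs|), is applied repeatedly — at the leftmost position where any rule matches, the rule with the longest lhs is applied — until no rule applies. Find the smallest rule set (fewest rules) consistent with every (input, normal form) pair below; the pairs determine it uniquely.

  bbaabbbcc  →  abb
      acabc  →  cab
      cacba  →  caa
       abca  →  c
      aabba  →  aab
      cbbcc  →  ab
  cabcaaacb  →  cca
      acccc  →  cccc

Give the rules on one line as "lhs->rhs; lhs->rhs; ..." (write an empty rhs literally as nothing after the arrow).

  | bbaabbbcc => bcabbbcc => babbbcc => cbbbcc => abbcc => abbc => abb
  | acabc => cabc => cab
  | cacba => ccba => caa
  | abca => aba => ac => c

ac->c; ba->c; bc->b; cb->a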